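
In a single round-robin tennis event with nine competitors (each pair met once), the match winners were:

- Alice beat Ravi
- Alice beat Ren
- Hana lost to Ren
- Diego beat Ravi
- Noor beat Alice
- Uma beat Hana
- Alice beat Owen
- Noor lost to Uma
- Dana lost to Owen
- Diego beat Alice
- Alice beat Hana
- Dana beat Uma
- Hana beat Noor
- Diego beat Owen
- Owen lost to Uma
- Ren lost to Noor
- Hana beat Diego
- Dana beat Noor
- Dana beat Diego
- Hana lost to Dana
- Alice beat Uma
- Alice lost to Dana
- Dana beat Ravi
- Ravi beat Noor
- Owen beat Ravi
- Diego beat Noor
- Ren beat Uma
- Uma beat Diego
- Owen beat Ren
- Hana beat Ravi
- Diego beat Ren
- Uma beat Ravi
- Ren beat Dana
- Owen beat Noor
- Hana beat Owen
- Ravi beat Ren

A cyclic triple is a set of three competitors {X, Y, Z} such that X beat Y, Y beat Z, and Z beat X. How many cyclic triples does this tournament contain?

22

Win totals: Ravi 2, Dana 6, Hana 4, Diego 5, Noor 2, Owen 4, Uma 5, Ren 3, Alice 5.
A competitor with w wins dominates both others in C(w,2) triples; summing gives 1 + 15 + 6 + 10 + 1 + 6 + 10 + 3 + 10 = 62 transitive triples.
Total triples C(9,3) = 84, so cyclic triples = 84 − 62 = 22.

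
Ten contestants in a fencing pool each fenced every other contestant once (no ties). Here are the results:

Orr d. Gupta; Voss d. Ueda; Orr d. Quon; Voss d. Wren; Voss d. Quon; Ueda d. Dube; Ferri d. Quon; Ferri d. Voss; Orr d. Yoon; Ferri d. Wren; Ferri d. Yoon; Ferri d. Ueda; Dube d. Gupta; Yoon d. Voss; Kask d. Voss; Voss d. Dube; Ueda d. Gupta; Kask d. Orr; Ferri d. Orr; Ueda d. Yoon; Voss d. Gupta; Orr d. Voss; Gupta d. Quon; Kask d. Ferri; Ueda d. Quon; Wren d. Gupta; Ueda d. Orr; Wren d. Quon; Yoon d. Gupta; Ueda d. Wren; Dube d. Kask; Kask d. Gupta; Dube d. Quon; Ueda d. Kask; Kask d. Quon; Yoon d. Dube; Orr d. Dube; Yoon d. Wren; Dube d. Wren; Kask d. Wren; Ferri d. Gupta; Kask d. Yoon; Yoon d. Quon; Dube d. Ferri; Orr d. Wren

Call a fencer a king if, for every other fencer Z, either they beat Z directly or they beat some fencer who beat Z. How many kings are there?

Gupta cannot reach Ueda, Ferri, Kask, Dube, Yoon, Wren, Voss, Orr in two steps.
Ueda reaches everyone (king).
Ferri reaches everyone (king).
Kask reaches everyone (king).
Quon cannot reach Gupta, Ueda, Ferri, Kask, Dube, Yoon, Wren, Voss, Orr in two steps.
Dube reaches everyone (king).
Yoon cannot reach Orr in two steps.
Wren cannot reach Ueda, Ferri, Kask, Dube, Yoon, Voss, Orr in two steps.
Voss reaches everyone (king).
Orr reaches everyone (king).
Kings: Ueda, Ferri, Kask, Dube, Voss, Orr — 6.

6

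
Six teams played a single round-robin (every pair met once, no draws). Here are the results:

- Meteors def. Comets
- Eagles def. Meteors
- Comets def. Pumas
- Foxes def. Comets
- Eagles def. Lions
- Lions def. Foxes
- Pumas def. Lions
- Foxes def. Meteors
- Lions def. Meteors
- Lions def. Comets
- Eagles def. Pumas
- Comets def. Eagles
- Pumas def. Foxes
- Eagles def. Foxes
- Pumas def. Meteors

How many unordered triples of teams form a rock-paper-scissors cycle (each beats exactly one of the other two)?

6

Win totals: Lions 3, Comets 2, Eagles 4, Pumas 3, Foxes 2, Meteors 1.
A team with w wins dominates both others in C(w,2) triples; summing gives 3 + 1 + 6 + 3 + 1 + 0 = 14 transitive triples.
Total triples C(6,3) = 20, so cyclic triples = 20 − 14 = 6.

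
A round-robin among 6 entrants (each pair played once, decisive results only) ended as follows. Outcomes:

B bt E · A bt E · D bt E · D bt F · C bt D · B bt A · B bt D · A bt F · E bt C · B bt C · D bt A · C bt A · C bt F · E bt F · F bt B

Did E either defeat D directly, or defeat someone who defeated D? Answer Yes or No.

E did not beat D directly.
E beat C, F. Of those, C beat D.

Yes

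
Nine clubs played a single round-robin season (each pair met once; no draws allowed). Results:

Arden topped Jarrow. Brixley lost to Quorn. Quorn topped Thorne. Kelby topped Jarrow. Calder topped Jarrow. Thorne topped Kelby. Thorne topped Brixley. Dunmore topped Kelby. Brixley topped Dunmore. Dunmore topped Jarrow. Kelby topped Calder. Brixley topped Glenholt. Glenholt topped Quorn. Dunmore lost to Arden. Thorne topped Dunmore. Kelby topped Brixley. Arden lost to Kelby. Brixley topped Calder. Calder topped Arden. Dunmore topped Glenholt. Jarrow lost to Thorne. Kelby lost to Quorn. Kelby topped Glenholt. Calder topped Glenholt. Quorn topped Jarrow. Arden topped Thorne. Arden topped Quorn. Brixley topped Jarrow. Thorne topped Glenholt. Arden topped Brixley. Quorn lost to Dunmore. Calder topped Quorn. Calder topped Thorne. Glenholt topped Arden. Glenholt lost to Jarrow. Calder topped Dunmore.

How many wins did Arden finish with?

Arden's results: beat Quorn, Brixley, Thorne, Jarrow, Dunmore; lost to Kelby, Calder, Glenholt.
That is 5 wins.

5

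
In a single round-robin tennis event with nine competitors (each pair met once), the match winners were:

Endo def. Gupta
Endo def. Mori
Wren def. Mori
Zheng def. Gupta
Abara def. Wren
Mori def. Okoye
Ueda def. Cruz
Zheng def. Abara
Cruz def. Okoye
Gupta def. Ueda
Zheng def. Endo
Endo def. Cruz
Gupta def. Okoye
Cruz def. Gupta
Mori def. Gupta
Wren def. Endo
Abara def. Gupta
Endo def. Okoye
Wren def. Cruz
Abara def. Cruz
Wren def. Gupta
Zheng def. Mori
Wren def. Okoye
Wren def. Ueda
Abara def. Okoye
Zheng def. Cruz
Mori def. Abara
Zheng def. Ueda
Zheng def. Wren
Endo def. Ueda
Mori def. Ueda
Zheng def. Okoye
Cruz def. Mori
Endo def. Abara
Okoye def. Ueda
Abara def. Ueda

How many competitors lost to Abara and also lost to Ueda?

Abara beat: Ueda, Cruz, Gupta, Wren, Okoye.
Ueda beat: Cruz.
Both beat: Cruz — 1.

1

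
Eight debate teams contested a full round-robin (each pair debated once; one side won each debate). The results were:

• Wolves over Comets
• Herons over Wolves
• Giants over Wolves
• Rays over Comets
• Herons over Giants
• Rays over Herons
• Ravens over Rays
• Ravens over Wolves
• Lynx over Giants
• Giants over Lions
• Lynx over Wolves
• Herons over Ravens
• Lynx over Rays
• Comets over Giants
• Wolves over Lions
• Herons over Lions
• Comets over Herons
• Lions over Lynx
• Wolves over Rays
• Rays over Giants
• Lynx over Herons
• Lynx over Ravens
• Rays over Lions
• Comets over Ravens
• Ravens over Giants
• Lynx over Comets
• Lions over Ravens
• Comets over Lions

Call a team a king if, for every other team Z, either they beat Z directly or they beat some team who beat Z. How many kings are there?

6

Giants cannot reach Herons in two steps.
Wolves reaches everyone (king).
Rays reaches everyone (king).
Lynx reaches everyone (king).
Ravens cannot reach Lynx in two steps.
Herons reaches everyone (king).
Comets reaches everyone (king).
Lions reaches everyone (king).
Kings: Wolves, Rays, Lynx, Herons, Comets, Lions — 6.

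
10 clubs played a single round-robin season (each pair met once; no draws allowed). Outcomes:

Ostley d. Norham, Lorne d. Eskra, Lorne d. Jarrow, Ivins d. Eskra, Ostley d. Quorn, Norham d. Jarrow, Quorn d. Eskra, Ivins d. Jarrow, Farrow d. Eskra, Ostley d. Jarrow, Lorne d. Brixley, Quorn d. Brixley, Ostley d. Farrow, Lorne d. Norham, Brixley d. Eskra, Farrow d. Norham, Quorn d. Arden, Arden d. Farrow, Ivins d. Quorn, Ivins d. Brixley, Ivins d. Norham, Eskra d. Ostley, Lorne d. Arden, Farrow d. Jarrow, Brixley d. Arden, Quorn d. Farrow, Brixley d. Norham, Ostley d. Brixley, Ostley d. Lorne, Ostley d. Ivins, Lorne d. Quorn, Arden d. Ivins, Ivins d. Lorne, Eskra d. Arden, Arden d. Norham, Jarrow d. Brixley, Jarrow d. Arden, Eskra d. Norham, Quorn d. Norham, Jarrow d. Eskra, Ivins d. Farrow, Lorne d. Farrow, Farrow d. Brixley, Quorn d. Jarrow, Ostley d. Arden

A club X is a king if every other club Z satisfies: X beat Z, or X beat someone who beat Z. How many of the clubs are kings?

4

Ostley reaches everyone (king).
Norham cannot reach Ostley, Quorn, Farrow, Ivins, Lorne in two steps.
Quorn cannot reach Lorne in two steps.
Farrow cannot reach Quorn, Ivins, Lorne in two steps.
Ivins reaches everyone (king).
Eskra reaches everyone (king).
Brixley cannot reach Quorn, Lorne in two steps.
Arden cannot reach Ostley in two steps.
Jarrow cannot reach Quorn, Lorne in two steps.
Lorne reaches everyone (king).
Kings: Ostley, Ivins, Eskra, Lorne — 4.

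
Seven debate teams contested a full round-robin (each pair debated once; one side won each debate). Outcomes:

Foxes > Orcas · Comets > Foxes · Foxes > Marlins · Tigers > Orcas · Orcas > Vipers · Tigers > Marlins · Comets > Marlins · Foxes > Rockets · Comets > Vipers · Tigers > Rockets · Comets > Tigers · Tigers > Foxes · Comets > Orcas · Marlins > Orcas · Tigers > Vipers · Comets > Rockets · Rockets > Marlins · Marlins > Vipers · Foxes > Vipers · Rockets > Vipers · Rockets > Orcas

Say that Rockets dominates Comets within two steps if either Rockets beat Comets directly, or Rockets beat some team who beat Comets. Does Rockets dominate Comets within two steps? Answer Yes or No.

Rockets did not beat Comets directly.
Rockets beat Marlins, Orcas, Vipers, but each of them lost to Comets. No two-step path.

No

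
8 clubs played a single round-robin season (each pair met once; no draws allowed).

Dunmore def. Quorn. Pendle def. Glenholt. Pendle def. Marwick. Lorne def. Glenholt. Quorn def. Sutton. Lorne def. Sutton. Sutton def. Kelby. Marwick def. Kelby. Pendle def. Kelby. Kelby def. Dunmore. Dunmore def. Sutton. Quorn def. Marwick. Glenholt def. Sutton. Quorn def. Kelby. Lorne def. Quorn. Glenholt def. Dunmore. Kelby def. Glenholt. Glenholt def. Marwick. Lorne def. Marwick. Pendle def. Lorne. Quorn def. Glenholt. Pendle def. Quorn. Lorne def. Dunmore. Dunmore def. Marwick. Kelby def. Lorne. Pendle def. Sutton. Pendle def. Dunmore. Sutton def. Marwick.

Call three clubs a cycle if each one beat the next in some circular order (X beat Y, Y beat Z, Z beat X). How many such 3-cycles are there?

9

Win totals: Sutton 2, Glenholt 3, Marwick 1, Dunmore 3, Quorn 4, Pendle 7, Lorne 5, Kelby 3.
A club with w wins dominates both others in C(w,2) triples; summing gives 1 + 3 + 0 + 3 + 6 + 21 + 10 + 3 = 47 transitive triples.
Total triples C(8,3) = 56, so cyclic triples = 56 − 47 = 9.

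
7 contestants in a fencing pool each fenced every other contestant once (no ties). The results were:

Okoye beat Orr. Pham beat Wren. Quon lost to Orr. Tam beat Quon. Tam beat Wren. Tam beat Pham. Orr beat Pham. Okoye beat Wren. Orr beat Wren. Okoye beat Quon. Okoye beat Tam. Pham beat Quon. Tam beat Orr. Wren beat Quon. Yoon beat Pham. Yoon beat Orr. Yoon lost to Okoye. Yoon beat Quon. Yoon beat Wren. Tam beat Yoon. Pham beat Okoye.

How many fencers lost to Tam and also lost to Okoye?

Tam beat: Wren, Orr, Yoon, Quon, Pham.
Okoye beat: Wren, Orr, Tam, Yoon, Quon.
Both beat: Wren, Orr, Yoon, Quon — 4.

4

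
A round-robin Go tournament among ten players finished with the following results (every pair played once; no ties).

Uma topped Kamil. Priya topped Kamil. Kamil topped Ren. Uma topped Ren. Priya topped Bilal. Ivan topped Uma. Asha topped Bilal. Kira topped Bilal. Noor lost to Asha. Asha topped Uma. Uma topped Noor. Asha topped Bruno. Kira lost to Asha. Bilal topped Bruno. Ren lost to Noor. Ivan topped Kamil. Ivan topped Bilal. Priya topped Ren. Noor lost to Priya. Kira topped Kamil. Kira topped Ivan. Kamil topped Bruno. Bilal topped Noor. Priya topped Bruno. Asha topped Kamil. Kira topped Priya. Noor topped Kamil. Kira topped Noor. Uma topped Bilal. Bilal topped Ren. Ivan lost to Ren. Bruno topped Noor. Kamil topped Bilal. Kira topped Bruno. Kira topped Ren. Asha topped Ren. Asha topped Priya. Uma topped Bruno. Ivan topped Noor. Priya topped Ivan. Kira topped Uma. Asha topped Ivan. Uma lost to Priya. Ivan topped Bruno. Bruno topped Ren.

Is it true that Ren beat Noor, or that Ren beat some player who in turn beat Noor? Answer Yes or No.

Yes

Ren did not beat Noor directly.
Ren beat Ivan. Of those, Ivan beat Noor.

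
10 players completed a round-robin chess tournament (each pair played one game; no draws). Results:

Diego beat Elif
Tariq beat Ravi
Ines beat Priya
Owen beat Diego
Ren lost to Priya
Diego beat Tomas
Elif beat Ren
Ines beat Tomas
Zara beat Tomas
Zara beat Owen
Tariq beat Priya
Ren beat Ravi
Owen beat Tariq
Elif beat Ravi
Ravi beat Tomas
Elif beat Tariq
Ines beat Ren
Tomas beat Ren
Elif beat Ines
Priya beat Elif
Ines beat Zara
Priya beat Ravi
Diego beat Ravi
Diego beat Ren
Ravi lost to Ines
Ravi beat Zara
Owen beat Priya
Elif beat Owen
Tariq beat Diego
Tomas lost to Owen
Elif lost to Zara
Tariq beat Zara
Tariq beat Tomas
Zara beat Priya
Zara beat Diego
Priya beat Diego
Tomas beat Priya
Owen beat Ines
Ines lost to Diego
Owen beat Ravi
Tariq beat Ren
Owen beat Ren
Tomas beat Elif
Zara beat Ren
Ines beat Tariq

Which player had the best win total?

Win totals: Ines 6, Owen 7, Diego 5, Elif 5, Tomas 3, Tariq 6, Zara 6, Priya 4, Ren 1, Ravi 2.
Owen leads with 7 wins (next highest: 6).

Owen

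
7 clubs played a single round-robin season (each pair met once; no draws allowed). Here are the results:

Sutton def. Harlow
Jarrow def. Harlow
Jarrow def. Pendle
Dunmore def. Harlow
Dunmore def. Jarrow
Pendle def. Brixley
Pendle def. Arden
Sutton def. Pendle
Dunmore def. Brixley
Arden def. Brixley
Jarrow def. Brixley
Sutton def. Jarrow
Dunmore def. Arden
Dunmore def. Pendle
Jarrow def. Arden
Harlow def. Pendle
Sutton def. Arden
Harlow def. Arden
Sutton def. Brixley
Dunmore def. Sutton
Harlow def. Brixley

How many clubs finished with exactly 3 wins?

1

Win totals: Jarrow 4, Sutton 5, Pendle 2, Harlow 3, Dunmore 6, Brixley 0, Arden 1.
Exactly 3: Harlow — 1 club.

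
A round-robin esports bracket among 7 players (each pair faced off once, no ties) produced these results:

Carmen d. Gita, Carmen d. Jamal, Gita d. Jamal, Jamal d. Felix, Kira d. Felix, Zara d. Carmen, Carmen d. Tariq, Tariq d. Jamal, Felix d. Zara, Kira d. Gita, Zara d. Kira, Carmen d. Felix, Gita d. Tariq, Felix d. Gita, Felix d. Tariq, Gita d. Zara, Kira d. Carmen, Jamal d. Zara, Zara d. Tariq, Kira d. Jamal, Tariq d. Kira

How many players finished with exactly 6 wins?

0

Win totals: Jamal 2, Tariq 2, Felix 3, Zara 3, Carmen 4, Gita 3, Kira 4.
No player has exactly 6 wins.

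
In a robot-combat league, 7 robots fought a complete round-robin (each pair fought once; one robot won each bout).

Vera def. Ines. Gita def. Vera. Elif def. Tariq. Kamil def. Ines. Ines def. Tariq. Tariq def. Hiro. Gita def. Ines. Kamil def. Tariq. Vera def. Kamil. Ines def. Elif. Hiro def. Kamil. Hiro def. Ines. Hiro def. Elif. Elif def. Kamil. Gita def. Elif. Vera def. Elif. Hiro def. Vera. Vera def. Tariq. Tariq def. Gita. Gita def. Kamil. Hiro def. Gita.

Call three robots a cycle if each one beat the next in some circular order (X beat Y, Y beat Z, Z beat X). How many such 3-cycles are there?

9

Win totals: Tariq 2, Hiro 5, Ines 2, Kamil 2, Elif 2, Vera 4, Gita 4.
A robot with w wins dominates both others in C(w,2) triples; summing gives 1 + 10 + 1 + 1 + 1 + 6 + 6 = 26 transitive triples.
Total triples C(7,3) = 35, so cyclic triples = 35 − 26 = 9.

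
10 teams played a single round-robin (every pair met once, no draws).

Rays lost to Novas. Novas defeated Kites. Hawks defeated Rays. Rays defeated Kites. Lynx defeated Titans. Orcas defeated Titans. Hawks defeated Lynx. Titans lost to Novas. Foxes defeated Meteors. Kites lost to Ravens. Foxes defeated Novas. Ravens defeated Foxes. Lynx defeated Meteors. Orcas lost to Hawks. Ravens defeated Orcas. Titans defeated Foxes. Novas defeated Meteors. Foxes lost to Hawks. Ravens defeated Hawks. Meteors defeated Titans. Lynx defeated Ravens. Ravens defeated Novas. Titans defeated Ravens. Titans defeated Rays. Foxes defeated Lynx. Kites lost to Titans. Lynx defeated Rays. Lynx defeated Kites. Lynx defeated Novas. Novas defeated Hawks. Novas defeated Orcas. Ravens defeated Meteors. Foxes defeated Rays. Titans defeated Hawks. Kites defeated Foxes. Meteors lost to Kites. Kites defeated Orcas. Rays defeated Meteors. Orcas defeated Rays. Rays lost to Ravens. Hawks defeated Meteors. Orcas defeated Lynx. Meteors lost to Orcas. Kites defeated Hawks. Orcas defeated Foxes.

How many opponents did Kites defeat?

4

Kites' results: beat Hawks, Meteors, Orcas, Foxes; lost to Rays, Ravens, Titans, Lynx, Novas.
That is 4 wins.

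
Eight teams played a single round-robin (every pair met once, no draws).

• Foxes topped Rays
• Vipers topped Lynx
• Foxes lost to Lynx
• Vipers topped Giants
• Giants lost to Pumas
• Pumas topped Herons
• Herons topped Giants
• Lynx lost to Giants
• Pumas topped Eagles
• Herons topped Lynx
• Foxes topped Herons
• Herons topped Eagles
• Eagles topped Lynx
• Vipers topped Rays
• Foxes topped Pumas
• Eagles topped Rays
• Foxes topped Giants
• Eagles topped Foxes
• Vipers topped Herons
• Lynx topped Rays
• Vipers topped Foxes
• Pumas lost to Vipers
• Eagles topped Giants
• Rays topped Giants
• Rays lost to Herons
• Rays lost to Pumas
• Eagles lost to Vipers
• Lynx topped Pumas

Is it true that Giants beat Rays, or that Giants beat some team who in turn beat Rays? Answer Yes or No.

Giants did not beat Rays directly.
Giants beat Lynx. Of those, Lynx beat Rays.

Yes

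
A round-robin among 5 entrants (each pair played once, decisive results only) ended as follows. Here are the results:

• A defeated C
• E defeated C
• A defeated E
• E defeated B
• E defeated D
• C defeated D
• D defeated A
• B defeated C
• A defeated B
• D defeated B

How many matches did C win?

C's results: beat D; lost to A, B, E.
That is 1 win.

1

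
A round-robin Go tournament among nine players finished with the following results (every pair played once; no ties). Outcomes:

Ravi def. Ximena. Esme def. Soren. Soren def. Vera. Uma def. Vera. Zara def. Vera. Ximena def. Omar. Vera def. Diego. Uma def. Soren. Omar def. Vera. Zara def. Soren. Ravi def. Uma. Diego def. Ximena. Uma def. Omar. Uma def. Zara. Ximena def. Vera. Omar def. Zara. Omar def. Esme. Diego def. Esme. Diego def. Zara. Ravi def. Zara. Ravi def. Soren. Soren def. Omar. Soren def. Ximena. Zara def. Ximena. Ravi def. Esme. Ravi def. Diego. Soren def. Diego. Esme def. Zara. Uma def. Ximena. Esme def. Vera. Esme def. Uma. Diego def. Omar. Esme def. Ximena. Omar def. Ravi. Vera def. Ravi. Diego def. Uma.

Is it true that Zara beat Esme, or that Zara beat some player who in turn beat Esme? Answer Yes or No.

No

Zara did not beat Esme directly.
Zara beat Vera, Soren, Ximena, but each of them lost to Esme. No two-step path.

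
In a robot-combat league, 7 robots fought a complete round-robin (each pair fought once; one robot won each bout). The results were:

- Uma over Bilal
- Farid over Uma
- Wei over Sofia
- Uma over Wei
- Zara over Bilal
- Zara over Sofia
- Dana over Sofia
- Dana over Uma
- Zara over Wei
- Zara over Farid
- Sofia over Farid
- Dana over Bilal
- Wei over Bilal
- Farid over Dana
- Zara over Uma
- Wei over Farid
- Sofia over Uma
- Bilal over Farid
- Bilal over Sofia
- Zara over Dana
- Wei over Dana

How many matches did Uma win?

2

Uma's results: beat Bilal, Wei; lost to Dana, Farid, Zara, Sofia.
That is 2 wins.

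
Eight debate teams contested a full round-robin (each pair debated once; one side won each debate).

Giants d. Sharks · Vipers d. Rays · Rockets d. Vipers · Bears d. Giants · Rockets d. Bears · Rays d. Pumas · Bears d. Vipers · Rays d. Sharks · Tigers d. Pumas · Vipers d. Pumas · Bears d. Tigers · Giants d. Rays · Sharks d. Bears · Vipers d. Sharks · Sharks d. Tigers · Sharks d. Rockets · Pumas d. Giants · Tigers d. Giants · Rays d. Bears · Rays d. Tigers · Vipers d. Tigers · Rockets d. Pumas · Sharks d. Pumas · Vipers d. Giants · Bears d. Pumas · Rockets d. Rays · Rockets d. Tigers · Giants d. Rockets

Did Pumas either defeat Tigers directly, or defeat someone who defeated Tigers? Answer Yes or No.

Pumas did not beat Tigers directly.
Pumas beat Giants, but each of them lost to Tigers. No two-step path.

No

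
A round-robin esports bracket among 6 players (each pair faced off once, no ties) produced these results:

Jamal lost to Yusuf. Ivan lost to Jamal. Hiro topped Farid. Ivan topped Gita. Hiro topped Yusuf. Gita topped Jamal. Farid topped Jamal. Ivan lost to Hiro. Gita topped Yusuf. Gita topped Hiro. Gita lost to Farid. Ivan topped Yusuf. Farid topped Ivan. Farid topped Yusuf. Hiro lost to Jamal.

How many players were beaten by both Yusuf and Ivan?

0

Yusuf beat: Jamal.
Ivan beat: Gita, Yusuf.
No one was beaten by both.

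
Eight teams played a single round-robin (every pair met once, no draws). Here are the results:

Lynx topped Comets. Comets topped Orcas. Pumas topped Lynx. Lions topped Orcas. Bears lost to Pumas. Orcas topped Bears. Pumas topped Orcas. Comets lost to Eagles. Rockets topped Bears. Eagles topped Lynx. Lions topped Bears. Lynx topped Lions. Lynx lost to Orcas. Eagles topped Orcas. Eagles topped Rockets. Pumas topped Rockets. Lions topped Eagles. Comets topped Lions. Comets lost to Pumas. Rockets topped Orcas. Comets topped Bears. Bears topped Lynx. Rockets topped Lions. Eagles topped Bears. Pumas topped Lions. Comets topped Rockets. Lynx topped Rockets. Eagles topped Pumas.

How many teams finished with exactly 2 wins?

Win totals: Pumas 6, Lions 3, Bears 1, Rockets 3, Lynx 3, Comets 4, Eagles 6, Orcas 2.
Exactly 2: Orcas — 1 team.

1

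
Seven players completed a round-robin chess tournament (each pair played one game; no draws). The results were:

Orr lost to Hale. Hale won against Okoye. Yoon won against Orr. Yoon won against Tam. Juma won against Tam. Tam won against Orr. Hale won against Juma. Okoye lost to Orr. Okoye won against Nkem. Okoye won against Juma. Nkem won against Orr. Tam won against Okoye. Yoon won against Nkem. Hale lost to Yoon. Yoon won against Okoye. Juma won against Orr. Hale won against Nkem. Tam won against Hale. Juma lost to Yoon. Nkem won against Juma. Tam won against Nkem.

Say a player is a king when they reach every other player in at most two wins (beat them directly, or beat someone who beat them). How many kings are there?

Nkem cannot reach Yoon, Hale in two steps.
Yoon reaches everyone (king).
Orr cannot reach Yoon, Tam, Hale in two steps.
Tam cannot reach Yoon in two steps.
Hale cannot reach Yoon in two steps.
Juma cannot reach Yoon in two steps.
Okoye cannot reach Yoon, Hale in two steps.
Kings: Yoon — 1.

1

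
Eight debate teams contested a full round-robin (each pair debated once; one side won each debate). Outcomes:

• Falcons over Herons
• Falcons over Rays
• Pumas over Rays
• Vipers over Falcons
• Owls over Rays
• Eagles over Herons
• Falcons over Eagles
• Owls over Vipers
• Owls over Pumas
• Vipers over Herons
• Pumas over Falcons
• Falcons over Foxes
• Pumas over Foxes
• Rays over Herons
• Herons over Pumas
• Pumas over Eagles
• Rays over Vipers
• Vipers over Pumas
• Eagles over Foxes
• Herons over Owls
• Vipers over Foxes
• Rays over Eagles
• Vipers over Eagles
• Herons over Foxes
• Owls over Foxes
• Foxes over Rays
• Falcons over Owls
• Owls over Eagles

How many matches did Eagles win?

2

Eagles' results: beat Foxes, Herons; lost to Vipers, Rays, Owls, Pumas, Falcons.
That is 2 wins.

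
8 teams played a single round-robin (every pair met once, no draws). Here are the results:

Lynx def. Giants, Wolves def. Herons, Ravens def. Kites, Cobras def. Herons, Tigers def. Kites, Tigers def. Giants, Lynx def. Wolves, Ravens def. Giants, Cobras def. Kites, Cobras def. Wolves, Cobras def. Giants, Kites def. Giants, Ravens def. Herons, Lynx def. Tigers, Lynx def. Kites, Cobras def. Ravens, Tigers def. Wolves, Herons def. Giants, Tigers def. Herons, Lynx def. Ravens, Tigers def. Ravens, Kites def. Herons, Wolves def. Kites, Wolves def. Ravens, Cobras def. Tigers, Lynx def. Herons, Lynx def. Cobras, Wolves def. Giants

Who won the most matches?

Win totals: Cobras 6, Herons 1, Lynx 7, Ravens 3, Kites 2, Giants 0, Tigers 5, Wolves 4.
Lynx leads with 7 wins (next highest: 6).

Lynx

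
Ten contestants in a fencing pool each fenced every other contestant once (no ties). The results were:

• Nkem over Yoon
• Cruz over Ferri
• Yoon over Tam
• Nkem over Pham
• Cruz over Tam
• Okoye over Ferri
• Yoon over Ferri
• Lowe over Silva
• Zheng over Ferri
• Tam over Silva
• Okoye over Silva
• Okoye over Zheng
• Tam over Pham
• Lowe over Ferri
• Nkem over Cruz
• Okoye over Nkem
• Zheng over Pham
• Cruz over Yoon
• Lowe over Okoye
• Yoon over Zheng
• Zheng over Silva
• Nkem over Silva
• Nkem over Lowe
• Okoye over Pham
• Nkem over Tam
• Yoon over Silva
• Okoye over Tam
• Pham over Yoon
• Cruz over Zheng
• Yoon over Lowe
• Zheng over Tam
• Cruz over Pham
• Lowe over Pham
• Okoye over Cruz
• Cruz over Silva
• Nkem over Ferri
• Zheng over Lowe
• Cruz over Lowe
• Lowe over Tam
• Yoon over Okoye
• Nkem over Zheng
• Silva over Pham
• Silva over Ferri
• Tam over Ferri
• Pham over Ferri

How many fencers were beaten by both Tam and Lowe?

Tam beat: Ferri, Silva, Pham.
Lowe beat: Ferri, Okoye, Tam, Silva, Pham.
Both beat: Ferri, Silva, Pham — 3.

3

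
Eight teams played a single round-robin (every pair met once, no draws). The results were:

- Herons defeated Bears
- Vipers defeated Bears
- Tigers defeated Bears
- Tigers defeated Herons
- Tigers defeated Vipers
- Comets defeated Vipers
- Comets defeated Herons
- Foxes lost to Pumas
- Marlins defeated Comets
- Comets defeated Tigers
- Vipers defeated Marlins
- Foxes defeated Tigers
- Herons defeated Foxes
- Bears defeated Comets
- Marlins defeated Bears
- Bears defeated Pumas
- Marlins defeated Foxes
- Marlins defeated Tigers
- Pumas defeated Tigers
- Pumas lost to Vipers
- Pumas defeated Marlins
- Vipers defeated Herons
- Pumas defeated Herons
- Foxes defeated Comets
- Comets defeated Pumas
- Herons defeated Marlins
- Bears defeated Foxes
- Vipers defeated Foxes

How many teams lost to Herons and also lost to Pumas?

Herons beat: Bears, Marlins, Foxes.
Pumas beat: Tigers, Marlins, Foxes, Herons.
Both beat: Marlins, Foxes — 2.

2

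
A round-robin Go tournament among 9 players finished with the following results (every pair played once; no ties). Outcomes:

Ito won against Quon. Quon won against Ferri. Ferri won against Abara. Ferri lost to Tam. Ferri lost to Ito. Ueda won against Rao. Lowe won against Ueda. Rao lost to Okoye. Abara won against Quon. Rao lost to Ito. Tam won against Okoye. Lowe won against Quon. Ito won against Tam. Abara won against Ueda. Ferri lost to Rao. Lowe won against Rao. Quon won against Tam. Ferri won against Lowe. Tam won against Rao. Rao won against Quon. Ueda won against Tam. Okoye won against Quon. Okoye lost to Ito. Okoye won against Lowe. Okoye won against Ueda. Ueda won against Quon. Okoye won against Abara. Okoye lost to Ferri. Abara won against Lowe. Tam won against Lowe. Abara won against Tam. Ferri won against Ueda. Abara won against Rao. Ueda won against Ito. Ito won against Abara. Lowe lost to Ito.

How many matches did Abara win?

Abara's results: beat Lowe, Ueda, Quon, Rao, Tam; lost to Ferri, Okoye, Ito.
That is 5 wins.

5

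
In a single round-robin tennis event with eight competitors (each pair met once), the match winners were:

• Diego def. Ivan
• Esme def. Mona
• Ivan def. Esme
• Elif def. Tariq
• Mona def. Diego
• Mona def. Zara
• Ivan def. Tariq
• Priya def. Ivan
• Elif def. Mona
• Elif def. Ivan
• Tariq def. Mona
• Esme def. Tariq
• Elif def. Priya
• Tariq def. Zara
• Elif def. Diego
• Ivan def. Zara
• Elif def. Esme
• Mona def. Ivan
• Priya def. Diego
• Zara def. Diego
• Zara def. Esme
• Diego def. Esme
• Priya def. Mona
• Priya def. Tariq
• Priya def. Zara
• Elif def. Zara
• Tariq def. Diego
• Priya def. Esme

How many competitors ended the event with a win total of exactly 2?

Win totals: Elif 7, Diego 2, Zara 2, Priya 6, Mona 3, Tariq 3, Ivan 3, Esme 2.
Exactly 2: Diego, Zara, Esme — 3 competitors.

3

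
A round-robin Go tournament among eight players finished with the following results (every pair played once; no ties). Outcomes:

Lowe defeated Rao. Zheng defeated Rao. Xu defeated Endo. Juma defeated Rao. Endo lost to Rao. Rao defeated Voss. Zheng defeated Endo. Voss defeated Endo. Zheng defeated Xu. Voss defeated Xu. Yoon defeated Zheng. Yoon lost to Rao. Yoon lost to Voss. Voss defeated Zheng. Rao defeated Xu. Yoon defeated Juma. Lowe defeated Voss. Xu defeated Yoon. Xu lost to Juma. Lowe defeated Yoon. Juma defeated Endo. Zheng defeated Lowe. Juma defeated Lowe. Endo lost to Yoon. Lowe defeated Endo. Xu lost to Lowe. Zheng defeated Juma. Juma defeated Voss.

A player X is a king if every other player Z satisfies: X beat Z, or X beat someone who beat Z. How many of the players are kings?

Voss reaches everyone (king).
Zheng reaches everyone (king).
Lowe reaches everyone (king).
Endo cannot reach Voss, Zheng, Lowe, Xu, Yoon, Rao, Juma in two steps.
Xu cannot reach Voss, Lowe, Rao in two steps.
Yoon reaches everyone (king).
Rao cannot reach Lowe in two steps.
Juma reaches everyone (king).
Kings: Voss, Zheng, Lowe, Yoon, Juma — 5.

5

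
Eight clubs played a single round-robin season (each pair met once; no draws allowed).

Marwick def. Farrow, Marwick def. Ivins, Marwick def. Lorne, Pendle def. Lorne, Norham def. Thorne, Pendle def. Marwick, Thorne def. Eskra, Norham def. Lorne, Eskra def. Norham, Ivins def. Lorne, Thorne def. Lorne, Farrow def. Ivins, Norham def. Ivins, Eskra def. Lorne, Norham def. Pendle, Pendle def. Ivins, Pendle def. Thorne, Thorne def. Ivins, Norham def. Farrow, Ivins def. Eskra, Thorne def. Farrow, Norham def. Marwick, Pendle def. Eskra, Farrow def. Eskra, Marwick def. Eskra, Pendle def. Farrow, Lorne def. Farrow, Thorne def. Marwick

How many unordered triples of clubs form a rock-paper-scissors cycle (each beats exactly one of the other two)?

7

Win totals: Lorne 1, Farrow 2, Marwick 4, Norham 6, Ivins 2, Pendle 6, Thorne 5, Eskra 2.
A club with w wins dominates both others in C(w,2) triples; summing gives 0 + 1 + 6 + 15 + 1 + 15 + 10 + 1 = 49 transitive triples.
Total triples C(8,3) = 56, so cyclic triples = 56 − 49 = 7.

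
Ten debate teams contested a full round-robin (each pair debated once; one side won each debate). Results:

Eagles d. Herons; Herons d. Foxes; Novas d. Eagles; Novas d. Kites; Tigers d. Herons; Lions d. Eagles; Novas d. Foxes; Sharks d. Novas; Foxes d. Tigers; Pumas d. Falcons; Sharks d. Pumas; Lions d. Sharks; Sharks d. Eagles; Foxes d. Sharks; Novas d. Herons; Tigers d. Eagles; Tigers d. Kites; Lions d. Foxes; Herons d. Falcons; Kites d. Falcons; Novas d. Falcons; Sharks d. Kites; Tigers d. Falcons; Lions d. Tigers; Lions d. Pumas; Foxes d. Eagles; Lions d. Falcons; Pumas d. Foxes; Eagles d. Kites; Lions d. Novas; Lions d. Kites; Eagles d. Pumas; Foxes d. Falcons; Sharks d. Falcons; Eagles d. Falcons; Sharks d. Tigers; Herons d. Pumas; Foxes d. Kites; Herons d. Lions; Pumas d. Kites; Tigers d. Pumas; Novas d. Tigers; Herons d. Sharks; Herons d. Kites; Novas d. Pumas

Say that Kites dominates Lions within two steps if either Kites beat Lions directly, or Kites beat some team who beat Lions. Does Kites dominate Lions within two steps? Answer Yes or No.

Kites did not beat Lions directly.
Kites beat Falcons, but each of them lost to Lions. No two-step path.

No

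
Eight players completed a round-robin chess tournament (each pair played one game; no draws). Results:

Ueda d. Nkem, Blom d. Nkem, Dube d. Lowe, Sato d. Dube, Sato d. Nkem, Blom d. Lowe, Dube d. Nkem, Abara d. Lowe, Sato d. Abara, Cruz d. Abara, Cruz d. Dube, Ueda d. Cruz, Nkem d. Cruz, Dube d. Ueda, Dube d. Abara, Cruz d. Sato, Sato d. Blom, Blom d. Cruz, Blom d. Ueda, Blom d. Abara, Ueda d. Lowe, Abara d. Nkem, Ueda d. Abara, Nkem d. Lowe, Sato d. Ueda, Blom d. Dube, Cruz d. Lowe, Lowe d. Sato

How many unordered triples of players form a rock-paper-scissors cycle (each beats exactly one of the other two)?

Win totals: Sato 5, Blom 6, Abara 2, Nkem 2, Ueda 4, Cruz 4, Lowe 1, Dube 4.
A player with w wins dominates both others in C(w,2) triples; summing gives 10 + 15 + 1 + 1 + 6 + 6 + 0 + 6 = 45 transitive triples.
Total triples C(8,3) = 56, so cyclic triples = 56 − 45 = 11.

11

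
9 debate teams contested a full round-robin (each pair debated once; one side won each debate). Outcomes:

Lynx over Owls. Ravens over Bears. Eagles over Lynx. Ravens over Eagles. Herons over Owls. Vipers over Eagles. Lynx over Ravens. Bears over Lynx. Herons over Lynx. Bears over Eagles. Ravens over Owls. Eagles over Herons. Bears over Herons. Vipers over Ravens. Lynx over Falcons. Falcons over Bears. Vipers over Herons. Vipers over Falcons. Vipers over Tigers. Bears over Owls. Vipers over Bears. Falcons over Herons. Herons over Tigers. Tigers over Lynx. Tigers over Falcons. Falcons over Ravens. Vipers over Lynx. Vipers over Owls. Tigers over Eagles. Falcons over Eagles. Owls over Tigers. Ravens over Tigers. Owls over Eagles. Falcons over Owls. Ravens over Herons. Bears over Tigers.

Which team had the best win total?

Vipers

Win totals: Tigers 3, Owls 2, Bears 5, Falcons 5, Ravens 5, Lynx 3, Eagles 2, Vipers 8, Herons 3.
Vipers leads with 8 wins (next highest: 5).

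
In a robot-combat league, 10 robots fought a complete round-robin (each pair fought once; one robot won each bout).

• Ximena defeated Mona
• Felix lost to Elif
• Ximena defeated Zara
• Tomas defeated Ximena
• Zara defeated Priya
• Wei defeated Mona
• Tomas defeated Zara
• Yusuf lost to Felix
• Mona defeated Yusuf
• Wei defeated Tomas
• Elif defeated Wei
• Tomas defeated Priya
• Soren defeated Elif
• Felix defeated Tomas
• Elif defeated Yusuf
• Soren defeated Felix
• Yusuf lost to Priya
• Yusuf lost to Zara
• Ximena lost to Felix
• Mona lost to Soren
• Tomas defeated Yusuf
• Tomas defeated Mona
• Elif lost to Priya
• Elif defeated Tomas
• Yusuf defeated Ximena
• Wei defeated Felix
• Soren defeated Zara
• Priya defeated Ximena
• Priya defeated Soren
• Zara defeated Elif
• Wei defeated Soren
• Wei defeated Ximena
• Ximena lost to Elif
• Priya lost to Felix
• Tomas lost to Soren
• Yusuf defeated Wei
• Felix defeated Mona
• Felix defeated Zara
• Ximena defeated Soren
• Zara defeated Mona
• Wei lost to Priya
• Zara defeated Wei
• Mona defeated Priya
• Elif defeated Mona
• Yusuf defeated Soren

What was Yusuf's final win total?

3

Yusuf's results: beat Wei, Soren, Ximena; lost to Felix, Elif, Zara, Tomas, Mona, Priya.
That is 3 wins.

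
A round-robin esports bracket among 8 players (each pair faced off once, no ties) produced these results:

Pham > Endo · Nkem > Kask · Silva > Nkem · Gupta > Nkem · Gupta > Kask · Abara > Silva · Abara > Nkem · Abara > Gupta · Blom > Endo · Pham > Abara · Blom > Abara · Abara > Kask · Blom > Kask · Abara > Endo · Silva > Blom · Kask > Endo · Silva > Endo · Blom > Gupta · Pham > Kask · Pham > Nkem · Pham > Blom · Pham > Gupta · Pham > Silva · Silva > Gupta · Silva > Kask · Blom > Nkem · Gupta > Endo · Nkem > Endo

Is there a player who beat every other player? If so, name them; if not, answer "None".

Pham has 7 wins out of 7 opponents — a perfect record.

Pham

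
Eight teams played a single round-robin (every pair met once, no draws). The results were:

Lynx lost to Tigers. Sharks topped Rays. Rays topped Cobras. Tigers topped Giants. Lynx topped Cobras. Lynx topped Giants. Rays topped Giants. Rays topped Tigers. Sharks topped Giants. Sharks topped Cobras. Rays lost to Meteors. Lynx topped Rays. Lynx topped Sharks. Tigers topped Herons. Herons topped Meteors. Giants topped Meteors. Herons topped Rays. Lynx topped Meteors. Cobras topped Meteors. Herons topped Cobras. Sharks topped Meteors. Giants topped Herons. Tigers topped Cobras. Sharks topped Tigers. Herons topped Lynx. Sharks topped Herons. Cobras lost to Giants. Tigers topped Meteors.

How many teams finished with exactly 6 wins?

1

Win totals: Herons 4, Giants 3, Sharks 6, Lynx 5, Cobras 1, Meteors 1, Tigers 5, Rays 3.
Exactly 6: Sharks — 1 team.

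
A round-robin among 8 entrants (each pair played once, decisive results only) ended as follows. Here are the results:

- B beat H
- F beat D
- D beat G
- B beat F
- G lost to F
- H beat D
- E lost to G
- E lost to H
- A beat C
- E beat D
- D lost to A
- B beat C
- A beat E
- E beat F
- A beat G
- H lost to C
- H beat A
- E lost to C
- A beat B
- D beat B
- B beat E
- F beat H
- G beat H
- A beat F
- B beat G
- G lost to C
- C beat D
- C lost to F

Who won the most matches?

A

Win totals: A 6, B 5, C 4, D 2, E 2, F 4, G 2, H 3.
A leads with 6 wins (next highest: 5).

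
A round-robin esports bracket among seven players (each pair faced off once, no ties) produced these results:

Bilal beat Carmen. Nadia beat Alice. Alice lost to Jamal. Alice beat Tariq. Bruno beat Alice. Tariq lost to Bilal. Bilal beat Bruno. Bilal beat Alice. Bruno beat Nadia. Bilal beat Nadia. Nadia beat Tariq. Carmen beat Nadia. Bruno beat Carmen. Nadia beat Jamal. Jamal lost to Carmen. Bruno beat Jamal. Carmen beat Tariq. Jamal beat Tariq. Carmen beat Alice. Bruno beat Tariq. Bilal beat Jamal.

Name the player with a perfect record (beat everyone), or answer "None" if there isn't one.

Bilal has 6 wins out of 6 opponents — a perfect record.

Bilal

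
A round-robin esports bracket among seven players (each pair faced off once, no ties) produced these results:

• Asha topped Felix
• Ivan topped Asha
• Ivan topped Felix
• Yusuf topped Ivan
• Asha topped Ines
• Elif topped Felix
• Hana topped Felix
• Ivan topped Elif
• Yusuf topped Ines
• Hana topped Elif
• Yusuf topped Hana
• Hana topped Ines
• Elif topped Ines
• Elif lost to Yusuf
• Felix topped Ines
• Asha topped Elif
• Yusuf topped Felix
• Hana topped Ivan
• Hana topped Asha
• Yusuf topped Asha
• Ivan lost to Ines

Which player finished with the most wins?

Yusuf

Win totals: Elif 2, Ines 1, Asha 3, Felix 1, Yusuf 6, Hana 5, Ivan 3.
Yusuf leads with 6 wins (next highest: 5).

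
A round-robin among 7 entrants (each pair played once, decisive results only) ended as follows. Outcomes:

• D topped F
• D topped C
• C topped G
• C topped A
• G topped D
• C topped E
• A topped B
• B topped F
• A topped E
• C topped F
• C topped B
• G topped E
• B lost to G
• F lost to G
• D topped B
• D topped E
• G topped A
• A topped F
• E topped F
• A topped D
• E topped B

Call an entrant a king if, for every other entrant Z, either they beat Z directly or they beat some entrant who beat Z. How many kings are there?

3

A cannot reach G in two steps.
B cannot reach A, C, D, E, G in two steps.
C reaches everyone (king).
D reaches everyone (king).
E cannot reach A, C, D, G in two steps.
F cannot reach A, B, C, D, E, G in two steps.
G reaches everyone (king).
Kings: C, D, G — 3.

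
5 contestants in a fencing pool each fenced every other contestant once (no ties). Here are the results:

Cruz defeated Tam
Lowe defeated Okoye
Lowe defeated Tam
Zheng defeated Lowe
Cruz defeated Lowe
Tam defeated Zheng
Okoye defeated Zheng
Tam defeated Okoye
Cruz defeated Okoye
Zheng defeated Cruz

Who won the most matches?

Win totals: Okoye 1, Lowe 2, Cruz 3, Tam 2, Zheng 2.
Cruz leads with 3 wins (next highest: 2).

Cruz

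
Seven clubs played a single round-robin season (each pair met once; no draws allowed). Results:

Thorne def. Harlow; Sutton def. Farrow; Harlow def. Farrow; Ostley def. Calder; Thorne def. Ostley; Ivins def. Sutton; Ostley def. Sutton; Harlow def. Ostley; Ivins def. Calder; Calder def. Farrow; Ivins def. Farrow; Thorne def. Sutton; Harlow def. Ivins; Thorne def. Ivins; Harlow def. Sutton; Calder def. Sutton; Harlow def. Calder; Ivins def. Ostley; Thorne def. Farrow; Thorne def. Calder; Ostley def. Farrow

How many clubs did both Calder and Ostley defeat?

Calder beat: Sutton, Farrow.
Ostley beat: Sutton, Farrow, Calder.
Both beat: Sutton, Farrow — 2.

2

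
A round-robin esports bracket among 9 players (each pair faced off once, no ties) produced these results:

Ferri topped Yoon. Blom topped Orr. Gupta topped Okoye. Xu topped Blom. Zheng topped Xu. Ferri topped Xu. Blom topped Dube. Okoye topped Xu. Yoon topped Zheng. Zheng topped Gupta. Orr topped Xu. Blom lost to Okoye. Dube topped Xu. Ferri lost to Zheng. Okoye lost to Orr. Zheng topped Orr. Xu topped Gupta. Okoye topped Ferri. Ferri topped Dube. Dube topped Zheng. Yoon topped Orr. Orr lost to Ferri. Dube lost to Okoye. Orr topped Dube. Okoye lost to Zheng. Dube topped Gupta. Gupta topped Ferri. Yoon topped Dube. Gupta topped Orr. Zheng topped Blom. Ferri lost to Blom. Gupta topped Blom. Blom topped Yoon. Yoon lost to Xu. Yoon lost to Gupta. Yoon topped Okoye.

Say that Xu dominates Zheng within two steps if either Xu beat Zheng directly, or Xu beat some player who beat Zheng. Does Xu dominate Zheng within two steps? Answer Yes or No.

Yes

Xu did not beat Zheng directly.
Xu beat Yoon, Gupta, Blom. Of those, Yoon beat Zheng.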